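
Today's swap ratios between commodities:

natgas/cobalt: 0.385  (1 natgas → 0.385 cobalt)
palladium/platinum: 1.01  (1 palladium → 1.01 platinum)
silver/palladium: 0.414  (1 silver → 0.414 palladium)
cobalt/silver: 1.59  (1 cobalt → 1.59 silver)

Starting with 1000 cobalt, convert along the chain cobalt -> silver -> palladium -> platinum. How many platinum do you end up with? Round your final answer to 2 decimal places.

664.84

1000 cobalt × 1.59 = 1590 silver
1590 silver × 0.414 = 658.26 palladium
658.26 palladium × 1.01 = 664.8426 platinum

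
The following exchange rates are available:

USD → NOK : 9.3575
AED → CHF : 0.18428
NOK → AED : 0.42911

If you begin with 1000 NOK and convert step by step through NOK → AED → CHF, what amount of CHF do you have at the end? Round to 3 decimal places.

79.076

1000 NOK × 0.42911 = 429.11 AED
429.11 AED × 0.18428 = 79.0763908 CHF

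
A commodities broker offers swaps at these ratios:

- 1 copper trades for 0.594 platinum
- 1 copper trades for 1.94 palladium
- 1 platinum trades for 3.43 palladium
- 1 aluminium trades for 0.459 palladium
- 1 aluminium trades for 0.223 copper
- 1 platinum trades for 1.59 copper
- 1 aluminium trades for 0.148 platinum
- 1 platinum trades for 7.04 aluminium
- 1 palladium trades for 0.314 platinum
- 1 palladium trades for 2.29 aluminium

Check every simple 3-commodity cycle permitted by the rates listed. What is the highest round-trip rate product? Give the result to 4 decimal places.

1.1625

aluminium→platinum→palladium→aluminium: 0.148 × 3.43 × 2.29 = 1.16250
aluminium→palladium→platinum→aluminium: 0.459 × 0.314 × 7.04 = 1.01465
aluminium→copper→palladium→aluminium: 0.223 × 1.94 × 2.29 = 0.99070
platinum→copper→palladium→platinum: 1.59 × 1.94 × 0.314 = 0.96856
aluminium→copper→platinum→aluminium: 0.223 × 0.594 × 7.04 = 0.93253
Maximum is aluminium→platinum→palladium→aluminium at 1.1625; arbitrage exists.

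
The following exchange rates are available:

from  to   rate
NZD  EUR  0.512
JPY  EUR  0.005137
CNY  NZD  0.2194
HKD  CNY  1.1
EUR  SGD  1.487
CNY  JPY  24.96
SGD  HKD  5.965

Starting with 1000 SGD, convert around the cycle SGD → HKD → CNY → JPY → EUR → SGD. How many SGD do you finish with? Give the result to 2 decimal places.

1251.03

1000 SGD × 5.965 = 5965 HKD
5965 HKD × 1.1 = 6561.5 CNY
6561.5 CNY × 24.96 = 163775.04 JPY
163775.04 JPY × 0.005137 = 841.31238048 EUR
841.31238048 EUR × 1.487 = 1251.03150977376 SGD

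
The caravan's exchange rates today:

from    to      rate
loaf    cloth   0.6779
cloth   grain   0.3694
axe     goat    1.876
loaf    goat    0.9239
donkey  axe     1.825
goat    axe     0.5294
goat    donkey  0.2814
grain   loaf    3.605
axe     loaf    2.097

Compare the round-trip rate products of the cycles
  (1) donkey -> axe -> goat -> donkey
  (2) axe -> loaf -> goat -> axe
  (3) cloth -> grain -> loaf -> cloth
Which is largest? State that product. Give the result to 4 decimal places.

1.0257

(1) 1.825 × 1.876 × 0.2814 = 0.96343
(2) 2.097 × 0.9239 × 0.5294 = 1.02567
(3) 0.3694 × 3.605 × 0.6779 = 0.90275
Highest is cycle (2) at 1.0257 (>1, arbitrage).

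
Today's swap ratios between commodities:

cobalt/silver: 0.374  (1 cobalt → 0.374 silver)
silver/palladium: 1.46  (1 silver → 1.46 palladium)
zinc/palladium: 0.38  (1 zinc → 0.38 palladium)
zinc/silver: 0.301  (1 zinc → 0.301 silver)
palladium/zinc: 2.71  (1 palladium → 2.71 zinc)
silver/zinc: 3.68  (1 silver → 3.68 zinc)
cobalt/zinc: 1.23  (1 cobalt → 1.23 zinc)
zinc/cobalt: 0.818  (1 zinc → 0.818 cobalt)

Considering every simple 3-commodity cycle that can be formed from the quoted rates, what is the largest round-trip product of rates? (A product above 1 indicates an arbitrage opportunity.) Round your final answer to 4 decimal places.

1.1909

silver→palladium→zinc→silver: 1.46 × 2.71 × 0.301 = 1.19094
cobalt→silver→zinc→cobalt: 0.374 × 3.68 × 0.818 = 1.12583
Maximum is silver→palladium→zinc→silver at 1.1909; arbitrage exists.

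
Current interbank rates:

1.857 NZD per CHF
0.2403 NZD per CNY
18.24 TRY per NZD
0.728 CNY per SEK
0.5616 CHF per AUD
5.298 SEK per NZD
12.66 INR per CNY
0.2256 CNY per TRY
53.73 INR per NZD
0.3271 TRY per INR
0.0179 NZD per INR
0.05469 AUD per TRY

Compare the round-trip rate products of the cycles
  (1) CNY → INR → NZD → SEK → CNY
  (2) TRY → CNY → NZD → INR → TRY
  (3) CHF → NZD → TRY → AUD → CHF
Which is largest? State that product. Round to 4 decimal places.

1.0403

(1) 12.66 × 0.0179 × 5.298 × 0.728 = 0.87404
(2) 0.2256 × 0.2403 × 53.73 × 0.3271 = 0.95277
(3) 1.857 × 18.24 × 0.05469 × 0.5616 = 1.04033
Highest is cycle (3) at 1.0403 (>1, arbitrage).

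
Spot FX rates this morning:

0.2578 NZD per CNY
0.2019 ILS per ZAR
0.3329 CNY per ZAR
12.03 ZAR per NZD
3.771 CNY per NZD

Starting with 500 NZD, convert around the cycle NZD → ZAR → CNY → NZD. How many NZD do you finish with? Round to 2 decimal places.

500 NZD × 12.03 = 6015 ZAR
6015 ZAR × 0.3329 = 2002.3935 CNY
2002.3935 CNY × 0.2578 = 516.2170443 NZD

516.22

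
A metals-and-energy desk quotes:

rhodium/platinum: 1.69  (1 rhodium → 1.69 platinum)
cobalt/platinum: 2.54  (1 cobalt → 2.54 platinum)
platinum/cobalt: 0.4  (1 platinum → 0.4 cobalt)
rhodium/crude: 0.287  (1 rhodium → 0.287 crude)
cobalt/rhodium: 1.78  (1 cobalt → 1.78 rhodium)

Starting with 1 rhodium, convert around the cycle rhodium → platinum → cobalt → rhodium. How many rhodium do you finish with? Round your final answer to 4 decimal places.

1.2033

1 rhodium × 1.69 = 1.69 platinum
1.69 platinum × 0.4 = 0.676 cobalt
0.676 cobalt × 1.78 = 1.20328 rhodium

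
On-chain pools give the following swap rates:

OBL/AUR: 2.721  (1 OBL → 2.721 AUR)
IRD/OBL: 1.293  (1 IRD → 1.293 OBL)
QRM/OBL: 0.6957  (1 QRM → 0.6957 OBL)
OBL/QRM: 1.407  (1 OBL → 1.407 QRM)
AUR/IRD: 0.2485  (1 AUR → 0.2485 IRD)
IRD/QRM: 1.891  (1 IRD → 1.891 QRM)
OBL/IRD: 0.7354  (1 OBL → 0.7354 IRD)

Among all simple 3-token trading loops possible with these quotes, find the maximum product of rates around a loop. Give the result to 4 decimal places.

0.9675

IRD→QRM→OBL→IRD: 1.891 × 0.6957 × 0.7354 = 0.96747
IRD→OBL→AUR→IRD: 1.293 × 2.721 × 0.2485 = 0.87429
Maximum is IRD→QRM→OBL→IRD at 0.9675; no arbitrage — every cycle loses value.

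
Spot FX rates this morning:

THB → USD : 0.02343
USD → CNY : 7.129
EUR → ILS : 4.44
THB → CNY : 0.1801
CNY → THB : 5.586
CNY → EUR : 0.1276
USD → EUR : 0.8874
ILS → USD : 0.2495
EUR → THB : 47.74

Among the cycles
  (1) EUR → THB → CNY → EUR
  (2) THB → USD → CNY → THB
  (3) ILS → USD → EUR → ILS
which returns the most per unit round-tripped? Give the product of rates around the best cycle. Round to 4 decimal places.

(1) 47.74 × 0.1801 × 0.1276 = 1.09710
(2) 0.02343 × 7.129 × 5.586 = 0.93304
(3) 0.2495 × 0.8874 × 4.44 = 0.98304
Highest is cycle (1) at 1.0971 (>1, arbitrage).

1.0971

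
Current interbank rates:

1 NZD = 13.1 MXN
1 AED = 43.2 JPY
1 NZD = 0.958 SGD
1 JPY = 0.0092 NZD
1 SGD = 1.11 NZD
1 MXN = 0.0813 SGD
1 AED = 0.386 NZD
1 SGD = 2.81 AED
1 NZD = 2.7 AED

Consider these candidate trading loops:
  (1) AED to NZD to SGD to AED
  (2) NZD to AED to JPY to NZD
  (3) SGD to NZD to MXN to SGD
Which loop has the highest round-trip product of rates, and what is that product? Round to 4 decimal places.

1.1822

(1) 0.386 × 0.958 × 2.81 = 1.03910
(2) 2.7 × 43.2 × 0.0092 = 1.07309
(3) 1.11 × 13.1 × 0.0813 = 1.18218
Highest is cycle (3) at 1.1822 (>1, arbitrage).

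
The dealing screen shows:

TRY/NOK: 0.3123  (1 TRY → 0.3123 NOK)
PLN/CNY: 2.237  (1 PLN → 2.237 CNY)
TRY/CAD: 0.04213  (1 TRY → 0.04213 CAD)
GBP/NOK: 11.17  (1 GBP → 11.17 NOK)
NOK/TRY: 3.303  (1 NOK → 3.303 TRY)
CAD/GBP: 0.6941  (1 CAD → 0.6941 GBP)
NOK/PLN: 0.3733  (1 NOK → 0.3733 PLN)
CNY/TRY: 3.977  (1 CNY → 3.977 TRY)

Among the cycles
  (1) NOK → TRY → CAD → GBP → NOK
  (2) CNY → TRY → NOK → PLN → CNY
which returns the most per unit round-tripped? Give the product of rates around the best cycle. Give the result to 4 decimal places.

(1) 3.303 × 0.04213 × 0.6941 × 11.17 = 1.07889
(2) 3.977 × 0.3123 × 0.3733 × 2.237 = 1.03717
Highest is cycle (1) at 1.0789 (>1, arbitrage).

1.0789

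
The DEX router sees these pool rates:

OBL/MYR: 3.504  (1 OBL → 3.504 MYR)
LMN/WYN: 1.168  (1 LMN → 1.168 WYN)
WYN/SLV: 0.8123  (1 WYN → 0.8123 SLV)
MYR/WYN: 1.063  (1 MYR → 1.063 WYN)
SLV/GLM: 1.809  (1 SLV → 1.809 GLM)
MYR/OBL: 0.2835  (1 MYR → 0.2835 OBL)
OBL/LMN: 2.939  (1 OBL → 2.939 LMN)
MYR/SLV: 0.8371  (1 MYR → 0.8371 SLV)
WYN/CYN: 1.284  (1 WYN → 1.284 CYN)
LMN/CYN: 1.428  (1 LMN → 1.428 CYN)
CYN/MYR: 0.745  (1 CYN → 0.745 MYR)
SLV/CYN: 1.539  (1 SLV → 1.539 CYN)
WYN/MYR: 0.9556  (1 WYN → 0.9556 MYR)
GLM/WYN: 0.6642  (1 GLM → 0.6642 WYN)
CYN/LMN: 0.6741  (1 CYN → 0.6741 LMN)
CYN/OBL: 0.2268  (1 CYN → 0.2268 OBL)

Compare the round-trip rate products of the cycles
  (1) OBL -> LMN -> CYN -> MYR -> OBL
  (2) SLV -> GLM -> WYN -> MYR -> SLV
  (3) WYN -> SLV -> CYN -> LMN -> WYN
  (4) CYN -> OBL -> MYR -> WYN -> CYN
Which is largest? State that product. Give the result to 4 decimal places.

(1) 2.939 × 1.428 × 0.745 × 0.2835 = 0.88642
(2) 1.809 × 0.6642 × 0.9556 × 0.8371 = 0.96115
(3) 0.8123 × 1.539 × 0.6741 × 1.168 = 0.98429
(4) 0.2268 × 3.504 × 1.063 × 1.284 = 1.08469
Highest is cycle (4) at 1.0847 (>1, arbitrage).

1.0847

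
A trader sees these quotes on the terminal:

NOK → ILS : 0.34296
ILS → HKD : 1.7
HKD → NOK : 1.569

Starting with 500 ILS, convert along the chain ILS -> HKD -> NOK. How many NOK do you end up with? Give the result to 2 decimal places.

500 ILS × 1.7 = 850 HKD
850 HKD × 1.569 = 1333.65 NOK

1333.65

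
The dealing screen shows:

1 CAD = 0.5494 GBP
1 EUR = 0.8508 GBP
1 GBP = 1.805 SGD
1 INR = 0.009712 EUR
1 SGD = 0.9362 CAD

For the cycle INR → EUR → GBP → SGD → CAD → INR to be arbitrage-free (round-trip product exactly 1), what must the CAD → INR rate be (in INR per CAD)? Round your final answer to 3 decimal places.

Known legs of the cycle: 0.009712 × 0.8508 × 1.805 × 0.9362 = 0.0139631048118336
For no arbitrage the full-cycle product must be 1, so the missing rate is 1 / 0.0139631048118336 ≈ 71.61731.

71.617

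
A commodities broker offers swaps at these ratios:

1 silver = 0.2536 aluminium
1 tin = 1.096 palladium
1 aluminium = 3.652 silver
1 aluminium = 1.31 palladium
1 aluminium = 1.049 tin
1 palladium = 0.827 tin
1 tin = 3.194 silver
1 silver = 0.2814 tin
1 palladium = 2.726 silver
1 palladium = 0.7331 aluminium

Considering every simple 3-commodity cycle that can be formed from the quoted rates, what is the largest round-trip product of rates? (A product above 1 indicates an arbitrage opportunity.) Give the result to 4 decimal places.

0.9056

silver→aluminium→palladium→silver: 0.2536 × 1.31 × 2.726 = 0.90562
tin→silver→aluminium→tin: 3.194 × 0.2536 × 1.049 = 0.84969
tin→palladium→aluminium→tin: 1.096 × 0.7331 × 1.049 = 0.84285
tin→palladium→silver→tin: 1.096 × 2.726 × 0.2814 = 0.84074
Maximum is silver→aluminium→palladium→silver at 0.9056; no arbitrage — every cycle loses value.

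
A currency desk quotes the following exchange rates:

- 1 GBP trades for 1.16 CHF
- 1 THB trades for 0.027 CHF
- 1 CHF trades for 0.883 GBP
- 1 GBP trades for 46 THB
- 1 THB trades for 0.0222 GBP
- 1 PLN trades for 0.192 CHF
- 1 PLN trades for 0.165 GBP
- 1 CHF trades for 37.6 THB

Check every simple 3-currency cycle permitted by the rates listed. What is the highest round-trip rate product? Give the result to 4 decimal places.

GBP→THB→CHF→GBP: 46 × 0.027 × 0.883 = 1.09669
GBP→CHF→THB→GBP: 1.16 × 37.6 × 0.0222 = 0.96828
Maximum is GBP→THB→CHF→GBP at 1.0967; arbitrage exists.

1.0967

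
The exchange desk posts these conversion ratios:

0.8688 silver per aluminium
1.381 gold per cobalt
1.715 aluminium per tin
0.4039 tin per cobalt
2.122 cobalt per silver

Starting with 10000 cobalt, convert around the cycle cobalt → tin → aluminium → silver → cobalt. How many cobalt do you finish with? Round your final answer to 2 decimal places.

10000 cobalt × 0.4039 = 4039 tin
4039 tin × 1.715 = 6926.885 aluminium
6926.885 aluminium × 0.8688 = 6018.077688 silver
6018.077688 silver × 2.122 = 12770.360853936 cobalt

12770.36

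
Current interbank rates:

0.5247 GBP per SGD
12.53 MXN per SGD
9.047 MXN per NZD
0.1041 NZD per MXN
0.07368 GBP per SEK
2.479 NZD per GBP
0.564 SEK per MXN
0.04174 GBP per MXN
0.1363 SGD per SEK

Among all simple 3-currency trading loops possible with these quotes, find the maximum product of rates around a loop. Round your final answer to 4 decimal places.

0.9632

SEK→SGD→MXN→SEK: 0.1363 × 12.53 × 0.564 = 0.96322
GBP→NZD→MXN→GBP: 2.479 × 9.047 × 0.04174 = 0.93612
Maximum is SEK→SGD→MXN→SEK at 0.9632; no arbitrage — every cycle loses value.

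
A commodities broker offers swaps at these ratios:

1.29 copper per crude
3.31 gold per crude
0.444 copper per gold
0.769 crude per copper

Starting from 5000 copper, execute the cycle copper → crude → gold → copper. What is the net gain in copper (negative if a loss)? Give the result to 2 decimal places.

650.77

5000 copper × 0.769 = 3845 crude
3845 crude × 3.31 = 12726.95 gold
12726.95 gold × 0.444 = 5650.7658 copper
Net change: 5650.7658 − 5000 = 650.7658 copper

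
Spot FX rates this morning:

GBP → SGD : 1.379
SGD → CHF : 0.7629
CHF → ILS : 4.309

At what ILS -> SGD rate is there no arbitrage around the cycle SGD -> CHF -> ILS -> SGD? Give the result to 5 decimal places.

0.30420

Known legs of the cycle: 0.7629 × 4.309 = 3.2873361
For no arbitrage the full-cycle product must be 1, so the missing rate is 1 / 3.2873361 ≈ 0.3041977.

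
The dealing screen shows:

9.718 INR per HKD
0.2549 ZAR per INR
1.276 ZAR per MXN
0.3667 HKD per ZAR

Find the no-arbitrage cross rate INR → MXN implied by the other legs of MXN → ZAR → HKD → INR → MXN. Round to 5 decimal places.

Known legs of the cycle: 1.276 × 0.3667 × 9.718 = 4.5471416056
For no arbitrage the full-cycle product must be 1, so the missing rate is 1 / 4.5471416056 ≈ 0.2199184.

0.21992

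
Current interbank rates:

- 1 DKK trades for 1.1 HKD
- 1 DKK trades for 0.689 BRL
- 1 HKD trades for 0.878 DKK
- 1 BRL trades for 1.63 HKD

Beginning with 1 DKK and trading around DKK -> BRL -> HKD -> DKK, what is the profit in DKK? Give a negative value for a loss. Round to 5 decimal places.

-0.01394

1 DKK × 0.689 = 0.689 BRL
0.689 BRL × 1.63 = 1.12307 HKD
1.12307 HKD × 0.878 = 0.98605546 DKK
Net change: 0.98605546 − 1 = -0.01394454 DKK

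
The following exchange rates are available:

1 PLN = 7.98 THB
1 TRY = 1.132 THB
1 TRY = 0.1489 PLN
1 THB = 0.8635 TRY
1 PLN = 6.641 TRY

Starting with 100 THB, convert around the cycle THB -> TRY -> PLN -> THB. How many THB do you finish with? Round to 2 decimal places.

102.60

100 THB × 0.8635 = 86.35 TRY
86.35 TRY × 0.1489 = 12.857515 PLN
12.857515 PLN × 7.98 = 102.6029697 THB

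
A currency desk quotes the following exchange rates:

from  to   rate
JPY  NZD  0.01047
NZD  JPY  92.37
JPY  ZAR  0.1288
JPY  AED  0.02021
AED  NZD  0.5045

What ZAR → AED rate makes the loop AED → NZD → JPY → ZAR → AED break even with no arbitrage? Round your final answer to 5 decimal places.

Known legs of the cycle: 0.5045 × 92.37 × 0.1288 = 6.002165652
For no arbitrage the full-cycle product must be 1, so the missing rate is 1 / 6.002165652 ≈ 0.1666065.

0.16661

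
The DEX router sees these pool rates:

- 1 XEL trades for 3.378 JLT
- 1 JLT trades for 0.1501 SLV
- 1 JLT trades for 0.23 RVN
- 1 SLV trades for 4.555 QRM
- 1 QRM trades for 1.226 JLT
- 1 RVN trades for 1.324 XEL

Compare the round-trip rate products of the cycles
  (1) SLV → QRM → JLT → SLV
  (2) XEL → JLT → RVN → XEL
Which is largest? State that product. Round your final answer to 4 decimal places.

1.0287

(1) 4.555 × 1.226 × 0.1501 = 0.83822
(2) 3.378 × 0.23 × 1.324 = 1.02867
Highest is cycle (2) at 1.0287 (>1, arbitrage).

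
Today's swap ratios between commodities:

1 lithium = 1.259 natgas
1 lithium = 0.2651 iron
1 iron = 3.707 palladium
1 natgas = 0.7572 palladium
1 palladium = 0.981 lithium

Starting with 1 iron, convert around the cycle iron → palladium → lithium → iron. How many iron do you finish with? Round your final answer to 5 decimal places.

1 iron × 3.707 = 3.707 palladium
3.707 palladium × 0.981 = 3.636567 lithium
3.636567 lithium × 0.2651 = 0.9640539117 iron

0.96405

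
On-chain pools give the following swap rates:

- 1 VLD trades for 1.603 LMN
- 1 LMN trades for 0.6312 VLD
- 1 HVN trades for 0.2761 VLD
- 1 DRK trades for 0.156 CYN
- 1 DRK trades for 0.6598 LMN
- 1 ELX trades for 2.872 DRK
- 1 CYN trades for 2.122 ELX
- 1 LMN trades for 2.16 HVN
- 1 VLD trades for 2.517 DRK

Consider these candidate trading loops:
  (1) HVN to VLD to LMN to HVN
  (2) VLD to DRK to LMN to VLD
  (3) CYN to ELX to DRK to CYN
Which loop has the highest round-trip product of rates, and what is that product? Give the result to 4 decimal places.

(1) 0.2761 × 1.603 × 2.16 = 0.95599
(2) 2.517 × 0.6598 × 0.6312 = 1.04824
(3) 2.122 × 2.872 × 0.156 = 0.95072
Highest is cycle (2) at 1.0482 (>1, arbitrage).

1.0482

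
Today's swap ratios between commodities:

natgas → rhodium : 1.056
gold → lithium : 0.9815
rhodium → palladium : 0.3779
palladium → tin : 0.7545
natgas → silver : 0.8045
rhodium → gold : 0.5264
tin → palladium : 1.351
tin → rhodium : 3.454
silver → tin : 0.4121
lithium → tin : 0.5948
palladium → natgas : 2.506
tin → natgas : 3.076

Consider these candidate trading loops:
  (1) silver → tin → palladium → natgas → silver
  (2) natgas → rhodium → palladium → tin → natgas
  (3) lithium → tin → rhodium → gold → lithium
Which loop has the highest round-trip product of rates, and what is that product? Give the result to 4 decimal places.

1.1224

(1) 0.4121 × 1.351 × 2.506 × 0.8045 = 1.12245
(2) 1.056 × 0.3779 × 0.7545 × 3.076 = 0.92616
(3) 0.5948 × 3.454 × 0.5264 × 0.9815 = 1.06145
Highest is cycle (1) at 1.1224 (>1, arbitrage).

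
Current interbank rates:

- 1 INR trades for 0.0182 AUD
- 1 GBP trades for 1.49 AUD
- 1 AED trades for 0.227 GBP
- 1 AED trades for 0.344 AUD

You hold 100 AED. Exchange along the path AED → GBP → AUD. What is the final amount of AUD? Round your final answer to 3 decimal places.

33.823

100 AED × 0.227 = 22.7 GBP
22.7 GBP × 1.49 = 33.823 AUD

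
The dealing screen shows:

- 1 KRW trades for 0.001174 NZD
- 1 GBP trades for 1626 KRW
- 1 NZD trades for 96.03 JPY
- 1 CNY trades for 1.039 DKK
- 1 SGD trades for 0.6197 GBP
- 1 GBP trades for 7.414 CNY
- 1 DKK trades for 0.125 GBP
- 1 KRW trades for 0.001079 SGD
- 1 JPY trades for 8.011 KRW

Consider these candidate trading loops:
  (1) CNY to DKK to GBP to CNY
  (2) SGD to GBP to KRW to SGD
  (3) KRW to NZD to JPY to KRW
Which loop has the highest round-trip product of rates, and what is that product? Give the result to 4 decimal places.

(1) 1.039 × 0.125 × 7.414 = 0.96289
(2) 0.6197 × 1626 × 0.001079 = 1.08724
(3) 0.001174 × 96.03 × 8.011 = 0.90315
Highest is cycle (2) at 1.0872 (>1, arbitrage).

1.0872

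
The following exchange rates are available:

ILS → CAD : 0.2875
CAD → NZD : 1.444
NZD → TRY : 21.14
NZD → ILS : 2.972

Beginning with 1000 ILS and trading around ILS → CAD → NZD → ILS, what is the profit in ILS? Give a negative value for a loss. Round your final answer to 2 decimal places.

233.83

1000 ILS × 0.2875 = 287.5 CAD
287.5 CAD × 1.444 = 415.15 NZD
415.15 NZD × 2.972 = 1233.8258 ILS
Net change: 1233.8258 − 1000 = 233.8258 ILS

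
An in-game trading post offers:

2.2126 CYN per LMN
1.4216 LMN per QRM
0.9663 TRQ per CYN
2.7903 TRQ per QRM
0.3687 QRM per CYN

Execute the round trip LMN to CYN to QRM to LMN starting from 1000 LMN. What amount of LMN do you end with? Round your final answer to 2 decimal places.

1159.72

1000 LMN × 2.2126 = 2212.6 CYN
2212.6 CYN × 0.3687 = 815.78562 QRM
815.78562 QRM × 1.4216 = 1159.720837392 LMN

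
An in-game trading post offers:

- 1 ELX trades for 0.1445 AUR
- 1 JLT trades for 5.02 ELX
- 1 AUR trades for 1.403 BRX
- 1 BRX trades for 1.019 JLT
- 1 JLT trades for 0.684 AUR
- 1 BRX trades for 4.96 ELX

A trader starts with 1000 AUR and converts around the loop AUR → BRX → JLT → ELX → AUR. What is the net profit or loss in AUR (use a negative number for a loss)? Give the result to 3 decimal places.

37.059

1000 AUR × 1.403 = 1403 BRX
1403 BRX × 1.019 = 1429.657 JLT
1429.657 JLT × 5.02 = 7176.87814 ELX
7176.87814 ELX × 0.1445 = 1037.05889123 AUR
Net change: 1037.05889123 − 1000 = 37.05889123 AUR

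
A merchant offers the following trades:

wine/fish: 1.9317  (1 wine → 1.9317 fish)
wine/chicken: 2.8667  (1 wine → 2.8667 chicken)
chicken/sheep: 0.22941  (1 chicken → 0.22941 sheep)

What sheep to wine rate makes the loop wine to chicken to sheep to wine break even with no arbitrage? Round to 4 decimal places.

1.5206

Known legs of the cycle: 2.8667 × 0.22941 = 0.657649647
For no arbitrage the full-cycle product must be 1, so the missing rate is 1 / 0.657649647 ≈ 1.520566.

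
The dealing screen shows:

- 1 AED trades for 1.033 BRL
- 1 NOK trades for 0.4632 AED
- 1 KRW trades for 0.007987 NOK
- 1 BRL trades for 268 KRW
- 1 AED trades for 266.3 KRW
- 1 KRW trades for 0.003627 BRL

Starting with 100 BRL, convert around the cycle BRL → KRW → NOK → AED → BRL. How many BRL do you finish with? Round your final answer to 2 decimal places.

100 BRL × 268 = 26800 KRW
26800 KRW × 0.007987 = 214.0516 NOK
214.0516 NOK × 0.4632 = 99.14870112 AED
99.14870112 AED × 1.033 = 102.42060825696 BRL

102.42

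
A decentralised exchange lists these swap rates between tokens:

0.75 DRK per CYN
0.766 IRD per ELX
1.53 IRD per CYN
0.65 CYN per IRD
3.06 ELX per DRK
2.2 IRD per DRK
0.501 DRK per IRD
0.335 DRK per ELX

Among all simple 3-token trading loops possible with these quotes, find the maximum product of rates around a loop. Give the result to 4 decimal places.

ELX→IRD→DRK→ELX: 0.766 × 0.501 × 3.06 = 1.17432
DRK→IRD→CYN→DRK: 2.2 × 0.65 × 0.75 = 1.07250
Maximum is ELX→IRD→DRK→ELX at 1.1743; arbitrage exists.

1.1743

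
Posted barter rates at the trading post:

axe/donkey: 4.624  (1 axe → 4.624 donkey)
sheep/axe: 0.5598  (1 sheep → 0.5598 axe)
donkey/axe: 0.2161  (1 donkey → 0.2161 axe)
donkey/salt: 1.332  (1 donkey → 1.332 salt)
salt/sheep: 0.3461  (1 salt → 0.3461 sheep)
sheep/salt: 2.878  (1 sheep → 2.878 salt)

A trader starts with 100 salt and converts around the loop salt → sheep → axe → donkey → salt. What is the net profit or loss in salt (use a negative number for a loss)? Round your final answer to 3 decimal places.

100 salt × 0.3461 = 34.61 sheep
34.61 sheep × 0.5598 = 19.374678 axe
19.374678 axe × 4.624 = 89.588511072 donkey
89.588511072 donkey × 1.332 = 119.331896747904 salt
Net change: 119.331896747904 − 100 = 19.331896747904 salt

19.332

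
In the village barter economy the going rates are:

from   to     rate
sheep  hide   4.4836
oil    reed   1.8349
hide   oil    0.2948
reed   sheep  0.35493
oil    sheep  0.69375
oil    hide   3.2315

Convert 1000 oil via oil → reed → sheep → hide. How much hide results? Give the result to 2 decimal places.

1000 oil × 1.8349 = 1834.9 reed
1834.9 reed × 0.35493 = 651.261057 sheep
651.261057 sheep × 4.4836 = 2919.9940751652 hide

2919.99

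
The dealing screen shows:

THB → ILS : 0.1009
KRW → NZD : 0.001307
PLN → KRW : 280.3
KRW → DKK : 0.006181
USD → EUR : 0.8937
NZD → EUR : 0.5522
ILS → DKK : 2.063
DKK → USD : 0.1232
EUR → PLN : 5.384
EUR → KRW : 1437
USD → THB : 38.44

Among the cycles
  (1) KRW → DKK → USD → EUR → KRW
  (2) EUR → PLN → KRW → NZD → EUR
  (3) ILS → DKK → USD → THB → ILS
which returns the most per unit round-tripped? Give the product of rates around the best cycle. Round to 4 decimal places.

(1) 0.006181 × 0.1232 × 0.8937 × 1437 = 0.97795
(2) 5.384 × 280.3 × 0.001307 × 0.5522 = 1.08918
(3) 2.063 × 0.1232 × 38.44 × 0.1009 = 0.98579
Highest is cycle (2) at 1.0892 (>1, arbitrage).

1.0892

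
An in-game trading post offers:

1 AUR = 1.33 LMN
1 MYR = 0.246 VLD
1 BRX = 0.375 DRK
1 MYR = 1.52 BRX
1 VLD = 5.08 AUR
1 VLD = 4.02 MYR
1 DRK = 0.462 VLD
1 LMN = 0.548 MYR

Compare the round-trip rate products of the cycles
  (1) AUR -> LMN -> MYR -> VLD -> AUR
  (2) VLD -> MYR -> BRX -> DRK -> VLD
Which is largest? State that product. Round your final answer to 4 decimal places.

1.0586

(1) 1.33 × 0.548 × 0.246 × 5.08 = 0.91082
(2) 4.02 × 1.52 × 0.375 × 0.462 = 1.05863
Highest is cycle (2) at 1.0586 (>1, arbitrage).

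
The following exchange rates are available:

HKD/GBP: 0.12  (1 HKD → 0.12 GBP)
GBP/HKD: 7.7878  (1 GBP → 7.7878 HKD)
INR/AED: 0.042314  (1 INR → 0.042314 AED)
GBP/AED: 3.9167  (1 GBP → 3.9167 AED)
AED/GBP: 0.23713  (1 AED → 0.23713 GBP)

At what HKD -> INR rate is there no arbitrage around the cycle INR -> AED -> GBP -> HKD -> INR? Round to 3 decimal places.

Known legs of the cycle: 0.042314 × 0.23713 × 7.7878 = 0.078142152986396
For no arbitrage the full-cycle product must be 1, so the missing rate is 1 / 0.078142152986396 ≈ 12.79719.

12.797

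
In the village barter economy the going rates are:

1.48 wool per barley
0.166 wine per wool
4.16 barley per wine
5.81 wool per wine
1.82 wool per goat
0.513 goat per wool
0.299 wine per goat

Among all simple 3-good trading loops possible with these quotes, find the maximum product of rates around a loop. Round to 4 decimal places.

1.0220

barley→wool→wine→barley: 1.48 × 0.166 × 4.16 = 1.02203
wool→goat→wine→wool: 0.513 × 0.299 × 5.81 = 0.89118
Maximum is barley→wool→wine→barley at 1.0220; arbitrage exists.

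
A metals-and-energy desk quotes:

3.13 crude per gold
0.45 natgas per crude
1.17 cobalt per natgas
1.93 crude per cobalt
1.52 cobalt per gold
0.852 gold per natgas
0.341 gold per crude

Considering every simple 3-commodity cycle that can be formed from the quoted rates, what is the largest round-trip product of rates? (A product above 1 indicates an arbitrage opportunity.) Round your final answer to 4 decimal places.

gold→crude→natgas→gold: 3.13 × 0.45 × 0.852 = 1.20004
cobalt→crude→natgas→cobalt: 1.93 × 0.45 × 1.17 = 1.01615
gold→cobalt→crude→gold: 1.52 × 1.93 × 0.341 = 1.00036
Maximum is gold→crude→natgas→gold at 1.2000; arbitrage exists.

1.2000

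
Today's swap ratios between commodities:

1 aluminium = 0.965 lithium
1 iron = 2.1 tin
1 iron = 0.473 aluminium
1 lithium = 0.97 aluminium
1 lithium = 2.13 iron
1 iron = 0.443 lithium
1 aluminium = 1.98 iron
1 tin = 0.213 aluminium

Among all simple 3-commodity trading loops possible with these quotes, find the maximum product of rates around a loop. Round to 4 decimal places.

lithium→iron→aluminium→lithium: 2.13 × 0.473 × 0.965 = 0.97223
aluminium→iron→tin→aluminium: 1.98 × 2.1 × 0.213 = 0.88565
lithium→aluminium→iron→lithium: 0.97 × 1.98 × 0.443 = 0.85083
Maximum is lithium→iron→aluminium→lithium at 0.9722; no arbitrage — every cycle loses value.

0.9722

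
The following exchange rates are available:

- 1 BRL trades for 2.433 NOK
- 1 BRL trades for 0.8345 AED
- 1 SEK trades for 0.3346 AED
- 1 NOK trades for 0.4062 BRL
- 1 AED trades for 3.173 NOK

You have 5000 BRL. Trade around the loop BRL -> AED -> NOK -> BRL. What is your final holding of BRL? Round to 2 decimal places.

5377.82

5000 BRL × 0.8345 = 4172.5 AED
4172.5 AED × 3.173 = 13239.3425 NOK
13239.3425 NOK × 0.4062 = 5377.8209235 BRL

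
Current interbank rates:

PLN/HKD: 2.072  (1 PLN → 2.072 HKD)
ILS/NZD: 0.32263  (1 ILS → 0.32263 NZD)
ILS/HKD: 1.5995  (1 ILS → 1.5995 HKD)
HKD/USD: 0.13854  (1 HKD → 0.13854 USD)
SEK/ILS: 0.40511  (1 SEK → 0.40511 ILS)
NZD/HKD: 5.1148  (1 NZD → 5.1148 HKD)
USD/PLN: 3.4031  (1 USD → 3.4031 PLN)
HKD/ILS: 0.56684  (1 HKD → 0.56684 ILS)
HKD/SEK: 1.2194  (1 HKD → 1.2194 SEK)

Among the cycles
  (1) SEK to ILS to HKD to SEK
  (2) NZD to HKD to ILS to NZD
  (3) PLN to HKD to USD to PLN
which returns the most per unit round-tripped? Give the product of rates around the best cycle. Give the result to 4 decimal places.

(1) 0.40511 × 1.5995 × 1.2194 = 0.79014
(2) 5.1148 × 0.56684 × 0.32263 = 0.93539
(3) 2.072 × 0.13854 × 3.4031 = 0.97688
Highest is cycle (3) at 0.9769 (≤1, no arbitrage).

0.9769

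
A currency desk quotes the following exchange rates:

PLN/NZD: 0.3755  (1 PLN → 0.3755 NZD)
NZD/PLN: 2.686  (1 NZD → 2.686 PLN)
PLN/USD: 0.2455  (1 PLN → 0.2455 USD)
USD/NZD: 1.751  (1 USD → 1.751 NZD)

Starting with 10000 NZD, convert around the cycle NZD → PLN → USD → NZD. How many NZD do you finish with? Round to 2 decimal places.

10000 NZD × 2.686 = 26860 PLN
26860 PLN × 0.2455 = 6594.13 USD
6594.13 USD × 1.751 = 11546.32163 NZD

11546.32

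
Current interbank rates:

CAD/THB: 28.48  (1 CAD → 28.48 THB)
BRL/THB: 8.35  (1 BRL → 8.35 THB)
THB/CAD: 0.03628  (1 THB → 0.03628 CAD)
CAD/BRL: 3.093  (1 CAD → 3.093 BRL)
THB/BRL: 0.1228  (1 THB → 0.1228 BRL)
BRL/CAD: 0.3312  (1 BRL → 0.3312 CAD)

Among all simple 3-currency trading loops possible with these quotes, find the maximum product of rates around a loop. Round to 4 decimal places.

1.1583

BRL→CAD→THB→BRL: 0.3312 × 28.48 × 0.1228 = 1.15832
BRL→THB→CAD→BRL: 8.35 × 0.03628 × 3.093 = 0.93699
Maximum is BRL→CAD→THB→BRL at 1.1583; arbitrage exists.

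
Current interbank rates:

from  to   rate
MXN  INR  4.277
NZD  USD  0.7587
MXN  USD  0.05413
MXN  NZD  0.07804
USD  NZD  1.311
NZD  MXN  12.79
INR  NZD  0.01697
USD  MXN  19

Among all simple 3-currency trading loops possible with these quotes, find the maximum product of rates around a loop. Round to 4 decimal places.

1.1250

NZD→USD→MXN→NZD: 0.7587 × 19 × 0.07804 = 1.12497
INR→NZD→MXN→INR: 0.01697 × 12.79 × 4.277 = 0.92831
NZD→MXN→USD→NZD: 12.79 × 0.05413 × 1.311 = 0.90764
Maximum is NZD→USD→MXN→NZD at 1.1250; arbitrage exists.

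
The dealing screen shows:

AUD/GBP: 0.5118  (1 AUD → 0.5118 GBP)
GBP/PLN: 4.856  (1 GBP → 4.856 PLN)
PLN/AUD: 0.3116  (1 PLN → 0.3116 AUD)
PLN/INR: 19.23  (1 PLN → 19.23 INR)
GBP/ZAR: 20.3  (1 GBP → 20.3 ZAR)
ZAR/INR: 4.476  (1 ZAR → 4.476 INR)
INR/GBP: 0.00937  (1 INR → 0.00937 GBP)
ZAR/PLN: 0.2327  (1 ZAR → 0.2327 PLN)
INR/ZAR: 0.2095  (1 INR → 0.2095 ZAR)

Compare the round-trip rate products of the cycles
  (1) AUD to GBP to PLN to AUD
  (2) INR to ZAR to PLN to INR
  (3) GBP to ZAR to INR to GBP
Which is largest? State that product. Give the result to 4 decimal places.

0.9375

(1) 0.5118 × 4.856 × 0.3116 = 0.77442
(2) 0.2095 × 0.2327 × 19.23 = 0.93747
(3) 20.3 × 4.476 × 0.00937 = 0.85138
Highest is cycle (2) at 0.9375 (≤1, no arbitrage).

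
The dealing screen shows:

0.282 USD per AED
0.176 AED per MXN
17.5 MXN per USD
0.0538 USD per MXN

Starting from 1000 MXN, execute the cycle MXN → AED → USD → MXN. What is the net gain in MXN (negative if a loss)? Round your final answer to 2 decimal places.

-131.44

1000 MXN × 0.176 = 176 AED
176 AED × 0.282 = 49.632 USD
49.632 USD × 17.5 = 868.56 MXN
Net change: 868.56 − 1000 = -131.44 MXN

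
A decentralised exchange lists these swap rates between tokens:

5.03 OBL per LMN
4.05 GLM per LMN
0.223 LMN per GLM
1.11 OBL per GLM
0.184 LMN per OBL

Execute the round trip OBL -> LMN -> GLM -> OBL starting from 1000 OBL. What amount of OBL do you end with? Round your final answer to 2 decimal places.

1000 OBL × 0.184 = 184 LMN
184 LMN × 4.05 = 745.2 GLM
745.2 GLM × 1.11 = 827.172 OBL

827.17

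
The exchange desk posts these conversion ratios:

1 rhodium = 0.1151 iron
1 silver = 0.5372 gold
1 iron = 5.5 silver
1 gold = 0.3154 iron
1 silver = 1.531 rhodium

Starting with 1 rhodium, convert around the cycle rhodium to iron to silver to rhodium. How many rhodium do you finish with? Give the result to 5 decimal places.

0.96920

1 rhodium × 0.1151 = 0.1151 iron
0.1151 iron × 5.5 = 0.63305 silver
0.63305 silver × 1.531 = 0.96919955 rhodium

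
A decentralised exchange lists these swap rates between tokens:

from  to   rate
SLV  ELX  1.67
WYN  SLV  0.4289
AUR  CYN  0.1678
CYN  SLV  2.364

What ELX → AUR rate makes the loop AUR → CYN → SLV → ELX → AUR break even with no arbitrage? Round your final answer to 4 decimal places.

1.5095

Known legs of the cycle: 0.1678 × 2.364 × 1.67 = 0.662454264
For no arbitrage the full-cycle product must be 1, so the missing rate is 1 / 0.662454264 ≈ 1.509538.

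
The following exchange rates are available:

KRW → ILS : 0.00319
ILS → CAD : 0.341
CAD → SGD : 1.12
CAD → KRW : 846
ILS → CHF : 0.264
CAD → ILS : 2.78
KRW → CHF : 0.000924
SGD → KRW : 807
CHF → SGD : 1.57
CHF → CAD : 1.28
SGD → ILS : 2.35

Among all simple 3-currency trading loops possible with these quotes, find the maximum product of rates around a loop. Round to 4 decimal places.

CHF→SGD→KRW→CHF: 1.57 × 807 × 0.000924 = 1.17070
CHF→CAD→KRW→CHF: 1.28 × 846 × 0.000924 = 1.00058
CHF→SGD→ILS→CHF: 1.57 × 2.35 × 0.264 = 0.97403
CHF→CAD→ILS→CHF: 1.28 × 2.78 × 0.264 = 0.93942
KRW→ILS→CAD→KRW: 0.00319 × 0.341 × 846 = 0.92027
SGD→ILS→CAD→SGD: 2.35 × 0.341 × 1.12 = 0.89751
Maximum is CHF→SGD→KRW→CHF at 1.1707; arbitrage exists.

1.1707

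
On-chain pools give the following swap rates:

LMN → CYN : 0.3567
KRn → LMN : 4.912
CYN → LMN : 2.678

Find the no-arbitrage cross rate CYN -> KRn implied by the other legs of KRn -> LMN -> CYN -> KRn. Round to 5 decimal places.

Known legs of the cycle: 4.912 × 0.3567 = 1.7521104
For no arbitrage the full-cycle product must be 1, so the missing rate is 1 / 1.7521104 ≈ 0.5707403.

0.57074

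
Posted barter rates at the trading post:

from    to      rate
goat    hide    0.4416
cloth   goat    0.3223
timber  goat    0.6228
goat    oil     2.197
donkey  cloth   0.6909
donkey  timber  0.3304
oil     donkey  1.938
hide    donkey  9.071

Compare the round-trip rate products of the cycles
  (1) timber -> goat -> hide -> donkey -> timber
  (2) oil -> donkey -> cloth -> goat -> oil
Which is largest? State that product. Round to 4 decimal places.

0.9481

(1) 0.6228 × 0.4416 × 9.071 × 0.3304 = 0.82428
(2) 1.938 × 0.6909 × 0.3223 × 2.197 = 0.94811
Highest is cycle (2) at 0.9481 (≤1, no arbitrage).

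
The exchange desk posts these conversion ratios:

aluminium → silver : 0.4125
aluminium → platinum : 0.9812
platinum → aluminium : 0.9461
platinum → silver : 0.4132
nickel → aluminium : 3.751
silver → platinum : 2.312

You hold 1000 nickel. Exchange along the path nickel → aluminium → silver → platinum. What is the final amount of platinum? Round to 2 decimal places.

1000 nickel × 3.751 = 3751 aluminium
3751 aluminium × 0.4125 = 1547.2875 silver
1547.2875 silver × 2.312 = 3577.3287 platinum

3577.33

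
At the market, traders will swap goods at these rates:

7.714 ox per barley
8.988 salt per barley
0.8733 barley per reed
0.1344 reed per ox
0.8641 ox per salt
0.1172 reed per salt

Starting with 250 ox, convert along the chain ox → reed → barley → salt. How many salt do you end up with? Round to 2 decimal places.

263.73

250 ox × 0.1344 = 33.6 reed
33.6 reed × 0.8733 = 29.34288 barley
29.34288 barley × 8.988 = 263.73380544 salt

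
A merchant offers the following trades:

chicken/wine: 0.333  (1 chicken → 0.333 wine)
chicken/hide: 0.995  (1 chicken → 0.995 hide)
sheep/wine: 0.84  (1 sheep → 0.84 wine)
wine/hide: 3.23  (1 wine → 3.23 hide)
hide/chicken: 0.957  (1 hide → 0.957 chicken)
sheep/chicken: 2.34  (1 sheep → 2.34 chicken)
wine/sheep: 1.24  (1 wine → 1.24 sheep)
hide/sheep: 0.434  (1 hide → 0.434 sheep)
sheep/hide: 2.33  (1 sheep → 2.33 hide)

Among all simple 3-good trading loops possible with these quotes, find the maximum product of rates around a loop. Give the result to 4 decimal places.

1.1775

sheep→wine→hide→sheep: 0.84 × 3.23 × 0.434 = 1.17753
hide→chicken→wine→hide: 0.957 × 0.333 × 3.23 = 1.02934
sheep→chicken→hide→sheep: 2.34 × 0.995 × 0.434 = 1.01048
sheep→chicken→wine→sheep: 2.34 × 0.333 × 1.24 = 0.96623
Maximum is sheep→wine→hide→sheep at 1.1775; arbitrage exists.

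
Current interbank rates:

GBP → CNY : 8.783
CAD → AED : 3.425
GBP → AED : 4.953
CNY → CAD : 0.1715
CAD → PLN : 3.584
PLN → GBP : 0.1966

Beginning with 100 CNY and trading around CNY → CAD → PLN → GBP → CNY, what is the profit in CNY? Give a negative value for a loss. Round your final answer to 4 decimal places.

100 CNY × 0.1715 = 17.15 CAD
17.15 CAD × 3.584 = 61.4656 PLN
61.4656 PLN × 0.1966 = 12.08413696 GBP
12.08413696 GBP × 8.783 = 106.13497491968 CNY
Net change: 106.13497491968 − 100 = 6.13497491968 CNY

6.1350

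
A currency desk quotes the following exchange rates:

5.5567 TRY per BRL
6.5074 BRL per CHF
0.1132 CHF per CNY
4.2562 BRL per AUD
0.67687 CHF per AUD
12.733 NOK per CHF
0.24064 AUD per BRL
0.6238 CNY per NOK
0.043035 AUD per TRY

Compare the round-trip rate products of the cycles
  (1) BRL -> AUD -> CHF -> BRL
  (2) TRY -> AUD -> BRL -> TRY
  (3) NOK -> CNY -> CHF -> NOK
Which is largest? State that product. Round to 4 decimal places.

1.0599

(1) 0.24064 × 0.67687 × 6.5074 = 1.05994
(2) 0.043035 × 4.2562 × 5.5567 = 1.01780
(3) 0.6238 × 0.1132 × 12.733 = 0.89913
Highest is cycle (1) at 1.0599 (>1, arbitrage).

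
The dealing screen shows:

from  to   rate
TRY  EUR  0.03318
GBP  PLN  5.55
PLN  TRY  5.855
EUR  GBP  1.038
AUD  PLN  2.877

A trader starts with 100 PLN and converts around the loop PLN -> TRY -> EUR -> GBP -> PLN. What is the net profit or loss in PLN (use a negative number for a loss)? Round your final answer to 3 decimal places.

11.916

100 PLN × 5.855 = 585.5 TRY
585.5 TRY × 0.03318 = 19.42689 EUR
19.42689 EUR × 1.038 = 20.16511182 GBP
20.16511182 GBP × 5.55 = 111.916370601 PLN
Net change: 111.916370601 − 100 = 11.916370601 PLN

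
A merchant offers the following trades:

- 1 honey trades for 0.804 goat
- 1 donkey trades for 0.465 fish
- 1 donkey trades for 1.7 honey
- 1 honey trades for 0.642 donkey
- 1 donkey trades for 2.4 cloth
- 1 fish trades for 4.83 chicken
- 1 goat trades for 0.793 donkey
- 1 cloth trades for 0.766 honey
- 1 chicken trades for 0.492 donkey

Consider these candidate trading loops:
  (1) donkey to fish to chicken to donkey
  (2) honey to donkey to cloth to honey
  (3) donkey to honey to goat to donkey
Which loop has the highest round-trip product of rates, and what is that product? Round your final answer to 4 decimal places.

(1) 0.465 × 4.83 × 0.492 = 1.10501
(2) 0.642 × 2.4 × 0.766 = 1.18025
(3) 1.7 × 0.804 × 0.793 = 1.08387
Highest is cycle (2) at 1.1803 (>1, arbitrage).

1.1803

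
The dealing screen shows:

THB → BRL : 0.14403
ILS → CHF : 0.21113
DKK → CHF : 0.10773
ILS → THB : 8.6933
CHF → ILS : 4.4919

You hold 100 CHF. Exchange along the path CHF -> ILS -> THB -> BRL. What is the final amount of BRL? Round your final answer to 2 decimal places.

562.43

100 CHF × 4.4919 = 449.19 ILS
449.19 ILS × 8.6933 = 3904.943427 THB
3904.943427 THB × 0.14403 = 562.42900179081 BRL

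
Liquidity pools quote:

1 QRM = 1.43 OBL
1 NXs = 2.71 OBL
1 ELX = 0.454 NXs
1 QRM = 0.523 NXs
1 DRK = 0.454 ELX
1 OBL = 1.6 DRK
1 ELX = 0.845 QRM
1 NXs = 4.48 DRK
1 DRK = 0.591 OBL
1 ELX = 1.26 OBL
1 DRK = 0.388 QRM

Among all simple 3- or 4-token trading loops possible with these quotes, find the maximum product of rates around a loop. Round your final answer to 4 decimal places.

0.9234

NXs→DRK→ELX→NXs: 4.48 × 0.454 × 0.454 = 0.92340
DRK→ELX→OBL→DRK: 0.454 × 1.26 × 1.6 = 0.91526
QRM→NXs→DRK→QRM: 0.523 × 4.48 × 0.388 = 0.90910
QRM→NXs→DRK→ELX→QRM: 0.523 × 4.48 × 0.454 × 0.845 = 0.89886
NXs→OBL→DRK→ELX→NXs: 2.71 × 1.6 × 0.454 × 0.454 = 0.89372
QRM→OBL→DRK→QRM: 1.43 × 1.6 × 0.388 = 0.88774
QRM→NXs→OBL→DRK→QRM: 0.523 × 2.71 × 1.6 × 0.388 = 0.87988
QRM→OBL→DRK→ELX→QRM: 1.43 × 1.6 × 0.454 × 0.845 = 0.87775
Maximum is NXs→DRK→ELX→NXs at 0.9234; no arbitrage — every cycle loses value.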